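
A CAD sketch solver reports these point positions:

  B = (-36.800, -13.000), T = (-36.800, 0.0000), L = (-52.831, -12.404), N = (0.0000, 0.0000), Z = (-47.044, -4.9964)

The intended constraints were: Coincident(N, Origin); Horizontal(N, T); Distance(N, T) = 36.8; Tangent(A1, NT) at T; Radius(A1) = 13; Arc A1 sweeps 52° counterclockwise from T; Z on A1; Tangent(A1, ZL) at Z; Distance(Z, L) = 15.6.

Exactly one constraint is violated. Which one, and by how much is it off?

Distance(Z, L) = 15.6 — off by 6.20.

N = (0.00, 0.00) ✓; N.y = 0.00, T.y = 0.00 ✓; |NT| = 36.80 ✓; ∠(BT, TN) = 90.00° ✓; |BT| = 13.00 ✓; bearing(B→Z) − bearing(B→T) = 52.00° ✓; |BZ| = 13.00 ✓; ∠(BZ, ZL) = 90.00° ✓; |ZL| = 9.400 ✗.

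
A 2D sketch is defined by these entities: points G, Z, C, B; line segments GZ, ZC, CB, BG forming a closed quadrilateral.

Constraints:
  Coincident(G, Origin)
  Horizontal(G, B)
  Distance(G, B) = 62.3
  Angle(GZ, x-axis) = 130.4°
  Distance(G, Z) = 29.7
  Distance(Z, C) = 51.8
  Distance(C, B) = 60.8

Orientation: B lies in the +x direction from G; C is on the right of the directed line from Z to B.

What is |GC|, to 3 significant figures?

23.4

G is at the origin; G and B share the same y with |GB| = 62.3 and B in +x, so B = (62.3, 0). GZ runs at 130.4° with |GZ| = 29.7, so Z = (-19.2, 22.6). C is determined by |ZC| = 51.8 and |CB| = 60.8 together: it lies at the intersection of circle(Z, 51.8) and circle(B, 60.8). With |ZB| = 84.6, the foot of the radical line on ZB is 36.3 from Z and the perpendicular offset is √(51.8² − 36.3²) = 36.9. Taking the right-of-ZB solution: C = (5.89, -22.7).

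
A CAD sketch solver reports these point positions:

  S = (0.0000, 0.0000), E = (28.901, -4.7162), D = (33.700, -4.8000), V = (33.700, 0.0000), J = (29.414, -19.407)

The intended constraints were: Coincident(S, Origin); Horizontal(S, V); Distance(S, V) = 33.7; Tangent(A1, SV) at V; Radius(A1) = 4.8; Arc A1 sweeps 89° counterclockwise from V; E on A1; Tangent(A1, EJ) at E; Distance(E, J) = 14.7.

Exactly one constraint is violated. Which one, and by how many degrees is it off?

Tangent(A1, EJ) at E — off by 3.00°.

S = (0.00, 0.00) ✓; S.y = 0.00, V.y = 0.00 ✓; |SV| = 33.70 ✓; ∠(DV, VS) = 90.00° ✓; |DV| = 4.800 ✓; bearing(D→E) − bearing(D→V) = 89.00° ✓; |DE| = 4.800 ✓; ∠(DE, EJ) = 87.00° ✗; |EJ| = 14.70 ✓.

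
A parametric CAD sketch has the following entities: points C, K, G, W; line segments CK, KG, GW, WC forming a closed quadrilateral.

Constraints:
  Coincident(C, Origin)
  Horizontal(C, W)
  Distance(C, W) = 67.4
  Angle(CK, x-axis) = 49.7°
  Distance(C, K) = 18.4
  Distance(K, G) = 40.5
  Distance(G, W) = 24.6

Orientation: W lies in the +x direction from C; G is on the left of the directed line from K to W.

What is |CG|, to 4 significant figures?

55.51

C is at the origin; CW is horizontal with |CW| = 67.4 and W in +x, so W = (67.4, 0). CK runs at 49.7° with |CK| = 18.4, so K = (11.90, 14.03). G is determined by |KG| = 40.5 and |GW| = 24.6 together: it lies at the intersection of circle(K, 40.5) and circle(W, 24.6). With |KW| = 57.25, the foot of the radical line on KW is 37.66 from K and the perpendicular offset is √(40.5² − 37.66²) = 14.89. Taking the left-of-KW solution: G = (52.07, 19.24).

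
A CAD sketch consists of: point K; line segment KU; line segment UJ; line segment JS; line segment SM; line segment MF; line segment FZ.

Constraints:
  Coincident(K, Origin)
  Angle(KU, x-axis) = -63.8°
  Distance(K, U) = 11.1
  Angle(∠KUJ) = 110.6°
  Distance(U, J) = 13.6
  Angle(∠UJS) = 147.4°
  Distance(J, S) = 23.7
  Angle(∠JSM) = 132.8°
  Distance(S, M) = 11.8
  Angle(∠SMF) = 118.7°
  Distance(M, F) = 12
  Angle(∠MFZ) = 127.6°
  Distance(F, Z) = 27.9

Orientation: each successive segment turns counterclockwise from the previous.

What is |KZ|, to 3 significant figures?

15.3

K is at the origin; KU runs at -63.8° with length 11.1, so U = (4.90, -9.96). ∠KUJ = 110.6° gives UJ at 5.60° from the x-axis; with |UJ| = 13.6, J = (18.4, -8.63). ∠UJS = 147.4° gives JS at 38.2° from the x-axis; with |JS| = 23.7, S = (37.1, 6.02). ∠JSM = 132.8° gives SM at 85.4° from the x-axis; with |SM| = 11.8, M = (38.0, 17.8). ∠SMF = 118.7° gives MF at 147° from the x-axis; with |MF| = 12.0, F = (28.0, 24.4). ∠MFZ = 127.6° gives FZ at -161° from the x-axis; with |FZ| = 27.9, Z = (1.61, 15.2). Then |KZ| = |Z − K| = 15.3.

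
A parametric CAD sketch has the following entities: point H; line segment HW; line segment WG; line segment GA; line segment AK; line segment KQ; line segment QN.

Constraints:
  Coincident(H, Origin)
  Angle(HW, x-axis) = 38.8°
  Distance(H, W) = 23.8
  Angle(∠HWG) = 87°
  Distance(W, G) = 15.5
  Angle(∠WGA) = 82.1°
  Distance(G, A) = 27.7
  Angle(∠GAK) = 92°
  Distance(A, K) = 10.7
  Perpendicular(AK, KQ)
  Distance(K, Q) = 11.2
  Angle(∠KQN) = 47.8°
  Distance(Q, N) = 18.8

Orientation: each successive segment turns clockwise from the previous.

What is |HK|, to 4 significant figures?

2.577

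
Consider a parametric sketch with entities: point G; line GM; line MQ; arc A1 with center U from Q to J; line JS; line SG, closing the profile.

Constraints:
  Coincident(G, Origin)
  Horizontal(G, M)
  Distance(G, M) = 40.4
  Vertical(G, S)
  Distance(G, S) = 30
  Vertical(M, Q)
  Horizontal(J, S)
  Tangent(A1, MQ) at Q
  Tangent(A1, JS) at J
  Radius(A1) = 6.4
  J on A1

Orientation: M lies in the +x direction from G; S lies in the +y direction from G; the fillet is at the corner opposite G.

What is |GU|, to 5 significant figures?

41.388

GS is vertical with |GS| = 30.0 and S on the +y side, so S = (0.0000, 30.000). The virtual corner opposite G is at (40.400, 30.000). The tangent condition forces UQ to be normal to MQ and since A1 is tangent to JS there, UJ ⟂ JS, with radius 6.4, so the center U sits 6.4 in from both sides at U = (34.000, 23.600). Then |GU| = |U − G| = 41.388.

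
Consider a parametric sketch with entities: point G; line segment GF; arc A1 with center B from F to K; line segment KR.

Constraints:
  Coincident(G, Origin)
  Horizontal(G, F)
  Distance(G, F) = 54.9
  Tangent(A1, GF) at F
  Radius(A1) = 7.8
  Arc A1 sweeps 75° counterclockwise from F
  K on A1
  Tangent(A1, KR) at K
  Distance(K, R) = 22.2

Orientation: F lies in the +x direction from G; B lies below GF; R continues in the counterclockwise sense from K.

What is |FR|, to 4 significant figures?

30.29

G is at the origin; GF is horizontal with |GF| = 54.9 and F on the +x side, so F = (54.90, 0.000). Since A1 is tangent to GF there, BF ⟂ GF, so B = F + (0, -7.8) = (54.90, -7.800). On A1, F sits at bearing 90° from B; a 75° counterclockwise sweep puts K at bearing 165°, so K = B + 7.8·(cos 165°, sin 165°) = (47.37, -5.781). Since A1 is tangent to KR there, BK ⟂ KR, so KR runs along (−sin 165°, cos 165°); with |KR| = 22.2, R = (41.62, -27.22). Then |FR| = |R − F| = 30.29.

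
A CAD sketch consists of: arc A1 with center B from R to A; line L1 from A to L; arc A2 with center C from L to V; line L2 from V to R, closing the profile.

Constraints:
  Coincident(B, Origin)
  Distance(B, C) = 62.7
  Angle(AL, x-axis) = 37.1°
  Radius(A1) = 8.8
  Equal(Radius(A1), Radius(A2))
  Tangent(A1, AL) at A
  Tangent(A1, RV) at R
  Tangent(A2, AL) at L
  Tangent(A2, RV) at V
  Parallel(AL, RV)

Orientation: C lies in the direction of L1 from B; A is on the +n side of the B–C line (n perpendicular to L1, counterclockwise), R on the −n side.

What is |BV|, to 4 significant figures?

63.31

The slot axis is L1's direction at 37.1°, so u = (cos 37.1°, sin 37.1°) = (0.7976, 0.6032) and n = (−sin 37.1°, cos 37.1°) = (-0.6032, 0.7976). B is at the origin and C lies 62.7 along u from B, so C = 62.7·u = (50.01, 37.82). Tangency of A1 to both parallel lines with radius 8.8 puts A and R at B ± 8.8·n: A = (-5.308, 7.019), R = (5.308, -7.019). Equal radii place L and V the same way about C: L = C + 8.8·n = (44.70, 44.84), V = C − 8.8·n = (55.32, 30.80). Then |BV| = |V − B| = 63.31.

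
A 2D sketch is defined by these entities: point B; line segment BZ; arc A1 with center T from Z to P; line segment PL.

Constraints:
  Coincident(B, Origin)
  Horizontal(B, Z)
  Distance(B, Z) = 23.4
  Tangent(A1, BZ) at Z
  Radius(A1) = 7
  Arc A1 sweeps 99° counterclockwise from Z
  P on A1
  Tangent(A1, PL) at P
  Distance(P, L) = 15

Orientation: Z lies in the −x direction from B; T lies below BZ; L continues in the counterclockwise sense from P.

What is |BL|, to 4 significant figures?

36.15

B is at the origin; BZ is horizontal with |BZ| = 23.4 and Z on the −x side, so Z = (-23.40, 0.000). Since A1 is tangent to BZ there, TZ ⟂ BZ, so T = Z + (0, -7) = (-23.40, -7.000). On A1, Z sits at bearing 90° from T; a 99° counterclockwise sweep puts P at bearing 189°, so P = T + 7.0·(cos 189°, sin 189°) = (-30.31, -8.095). Since A1 is tangent to PL there, TP ⟂ PL, so PL runs along (−sin 189°, cos 189°); with |PL| = 15.0, L = (-27.97, -22.91). Then |BL| = |L − B| = 36.15.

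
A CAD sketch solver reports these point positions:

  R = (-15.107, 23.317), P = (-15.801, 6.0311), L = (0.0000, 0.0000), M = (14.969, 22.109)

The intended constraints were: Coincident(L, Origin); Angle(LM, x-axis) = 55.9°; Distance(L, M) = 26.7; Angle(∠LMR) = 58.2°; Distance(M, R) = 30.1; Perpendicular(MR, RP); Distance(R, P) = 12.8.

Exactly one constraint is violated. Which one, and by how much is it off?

Distance(R, P) = 12.8 — off by 4.50.

L = (0.00, 0.00) ✓; LM at 55.90° ✓; |LM| = 26.70 ✓; ∠LMR = 58.20° ✓; |MR| = 30.10 ✓; ∠(MR, RP) = 90.00° ✓; |RP| = 17.30 ✗.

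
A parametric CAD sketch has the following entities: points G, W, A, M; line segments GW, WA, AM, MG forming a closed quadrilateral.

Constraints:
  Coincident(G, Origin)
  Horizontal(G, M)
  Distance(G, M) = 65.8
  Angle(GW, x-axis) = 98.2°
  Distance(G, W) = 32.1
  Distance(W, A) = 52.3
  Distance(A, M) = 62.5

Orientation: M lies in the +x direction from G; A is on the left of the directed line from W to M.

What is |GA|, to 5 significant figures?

70.536

Checks: GW at 98.20° ✓; |WA| = 52.30 ✓; |AM| = 62.50 ✓.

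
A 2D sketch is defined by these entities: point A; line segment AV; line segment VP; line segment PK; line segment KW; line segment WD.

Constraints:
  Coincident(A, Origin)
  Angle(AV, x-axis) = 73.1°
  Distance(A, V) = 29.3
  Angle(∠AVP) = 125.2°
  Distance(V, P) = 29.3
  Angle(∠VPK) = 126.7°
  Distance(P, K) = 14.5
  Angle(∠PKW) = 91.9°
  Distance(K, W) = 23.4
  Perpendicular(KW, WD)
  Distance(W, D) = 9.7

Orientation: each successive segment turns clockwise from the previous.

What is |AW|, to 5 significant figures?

36.639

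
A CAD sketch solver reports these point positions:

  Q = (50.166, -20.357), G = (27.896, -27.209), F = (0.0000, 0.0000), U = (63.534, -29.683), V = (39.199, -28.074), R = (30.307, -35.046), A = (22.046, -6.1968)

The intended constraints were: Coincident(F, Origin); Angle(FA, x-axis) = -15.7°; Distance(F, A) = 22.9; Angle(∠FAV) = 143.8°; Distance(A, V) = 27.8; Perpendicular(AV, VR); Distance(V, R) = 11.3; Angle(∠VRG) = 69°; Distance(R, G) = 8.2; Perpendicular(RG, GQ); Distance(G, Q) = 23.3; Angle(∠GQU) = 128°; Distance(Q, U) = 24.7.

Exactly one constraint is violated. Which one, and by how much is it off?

Distance(Q, U) = 24.7 — off by 8.40.

F = (0.00, 0.00) ✓; FA at -15.70° ✓; |FA| = 22.90 ✓; ∠FAV = 143.8° ✓; |AV| = 27.80 ✓; ∠(AV, VR) = 90.00° ✓; |VR| = 11.30 ✓; ∠VRG = 69.00° ✓; |RG| = 8.199 ✓; ∠(RG, GQ) = 90.00° ✓; |GQ| = 23.30 ✓; ∠GQU = 128.0° ✓; |QU| = 16.30 ✗.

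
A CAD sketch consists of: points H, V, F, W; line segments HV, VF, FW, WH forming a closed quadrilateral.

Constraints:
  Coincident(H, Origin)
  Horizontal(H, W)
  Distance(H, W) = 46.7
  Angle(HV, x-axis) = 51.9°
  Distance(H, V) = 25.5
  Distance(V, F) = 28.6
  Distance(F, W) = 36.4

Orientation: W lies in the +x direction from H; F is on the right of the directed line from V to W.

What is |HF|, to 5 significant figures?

13.891

Checks: |VF| = 28.60 ✓; |FW| = 36.40 ✓.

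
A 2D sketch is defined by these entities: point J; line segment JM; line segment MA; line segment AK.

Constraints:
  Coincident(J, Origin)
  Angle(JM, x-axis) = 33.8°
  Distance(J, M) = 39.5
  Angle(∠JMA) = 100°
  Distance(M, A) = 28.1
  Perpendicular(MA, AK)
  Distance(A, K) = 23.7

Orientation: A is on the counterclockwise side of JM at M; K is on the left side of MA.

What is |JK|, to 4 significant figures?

38.12

∠JMA = 100.0°, so MA runs at 33.8° + (180° − 100.0°) = 113.8° from the x-axis; with |MA| = 28.1, A = M + 28.1·(cos 113.8°, sin 113.8°) = (21.48, 47.68). MA ⟂ AK; with |AK| = 23.7 on the left of MA, K = A + 23.7·(-0.9150, -0.4035) = (-0.2003, 38.12). Then |JK| = |K − J| = 38.12.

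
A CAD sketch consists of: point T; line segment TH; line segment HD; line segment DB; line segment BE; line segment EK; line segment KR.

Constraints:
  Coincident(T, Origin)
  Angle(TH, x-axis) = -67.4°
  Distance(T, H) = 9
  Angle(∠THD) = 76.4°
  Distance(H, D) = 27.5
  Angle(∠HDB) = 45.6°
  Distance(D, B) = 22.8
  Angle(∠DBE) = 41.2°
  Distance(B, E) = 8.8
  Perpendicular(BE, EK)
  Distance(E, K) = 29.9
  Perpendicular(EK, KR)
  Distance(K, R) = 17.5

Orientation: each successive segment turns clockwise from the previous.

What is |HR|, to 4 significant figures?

48.83

T is at the origin; TH runs at -67.4° with length 9.0, so H = (3.459, -8.309). ∠THD = 76.4° gives HD at -171.0° from the x-axis; with |HD| = 27.5, D = (-23.70, -12.61). ∠HDB = 45.6° gives DB at 54.60° from the x-axis; with |DB| = 22.8, B = (-10.50, 5.974). ∠DBE = 41.2° gives BE at -84.20° from the x-axis; with |BE| = 8.8, E = (-9.606, -2.781). The perpendicularity gives EK at right angles to BE, so EK runs at -174.2°; with |EK| = 29.9, K = (-39.35, -5.802). The perpendicularity gives KR at right angles to EK, so KR runs at 95.80°; with |KR| = 17.5, R = (-41.12, 11.61). Then |HR| = |R − H| = 48.83.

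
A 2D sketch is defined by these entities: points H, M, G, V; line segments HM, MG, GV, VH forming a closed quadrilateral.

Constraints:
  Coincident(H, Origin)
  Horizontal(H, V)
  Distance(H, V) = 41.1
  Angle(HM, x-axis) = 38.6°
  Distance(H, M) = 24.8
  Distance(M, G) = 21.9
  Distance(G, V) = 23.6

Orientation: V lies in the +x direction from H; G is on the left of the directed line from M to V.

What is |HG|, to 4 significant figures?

46.19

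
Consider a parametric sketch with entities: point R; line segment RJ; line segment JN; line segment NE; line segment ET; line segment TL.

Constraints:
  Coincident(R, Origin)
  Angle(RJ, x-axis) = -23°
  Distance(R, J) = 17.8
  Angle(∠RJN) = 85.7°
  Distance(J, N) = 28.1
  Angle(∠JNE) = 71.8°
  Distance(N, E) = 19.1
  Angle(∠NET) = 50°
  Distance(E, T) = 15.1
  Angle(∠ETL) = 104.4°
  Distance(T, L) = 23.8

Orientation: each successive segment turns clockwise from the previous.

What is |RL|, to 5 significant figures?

41.672

∠NET = 50.0° gives ET at 4.5000° from the x-axis; with |ET| = 15.1, T = (5.1630, -17.117). ∠ETL = 104.4° gives TL at -71.100° from the x-axis; with |TL| = 23.8, L = (12.872, -39.634). Then |RL| = |L − R| = 41.672.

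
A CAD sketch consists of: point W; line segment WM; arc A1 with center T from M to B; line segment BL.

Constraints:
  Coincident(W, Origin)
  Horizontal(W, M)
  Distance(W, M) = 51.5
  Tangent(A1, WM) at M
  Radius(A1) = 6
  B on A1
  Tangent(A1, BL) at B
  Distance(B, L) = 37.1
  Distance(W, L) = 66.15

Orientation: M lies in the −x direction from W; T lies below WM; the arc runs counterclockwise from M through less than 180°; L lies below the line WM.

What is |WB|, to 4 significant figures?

57.83

W is at the origin; W and M share the same y with |WM| = 51.5 and M on the −x side, so M = (-51.50, 0.000). A1 meets WM tangentially, so TM is at right angles to WM, so T = M + (0, -6) = (-51.50, -6.000). Since TB ⟂ BL (tangency), |TL| = √(6.0² + 37.1²) = 37.58 regardless of where B sits on A1. So L lies on both circle(W, 66.15) and circle(T, 37.58); the below-WM intersection is L = (-49.80, -43.54). B is the foot of the tangent from L: B = (-57.37, -7.225).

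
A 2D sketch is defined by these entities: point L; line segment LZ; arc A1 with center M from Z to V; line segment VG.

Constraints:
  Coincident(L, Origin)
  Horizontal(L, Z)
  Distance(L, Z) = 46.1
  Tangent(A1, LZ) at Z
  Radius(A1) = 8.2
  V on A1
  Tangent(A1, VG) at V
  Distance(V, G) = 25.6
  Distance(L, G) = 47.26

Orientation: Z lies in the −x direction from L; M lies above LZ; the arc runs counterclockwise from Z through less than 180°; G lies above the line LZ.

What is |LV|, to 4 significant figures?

38.63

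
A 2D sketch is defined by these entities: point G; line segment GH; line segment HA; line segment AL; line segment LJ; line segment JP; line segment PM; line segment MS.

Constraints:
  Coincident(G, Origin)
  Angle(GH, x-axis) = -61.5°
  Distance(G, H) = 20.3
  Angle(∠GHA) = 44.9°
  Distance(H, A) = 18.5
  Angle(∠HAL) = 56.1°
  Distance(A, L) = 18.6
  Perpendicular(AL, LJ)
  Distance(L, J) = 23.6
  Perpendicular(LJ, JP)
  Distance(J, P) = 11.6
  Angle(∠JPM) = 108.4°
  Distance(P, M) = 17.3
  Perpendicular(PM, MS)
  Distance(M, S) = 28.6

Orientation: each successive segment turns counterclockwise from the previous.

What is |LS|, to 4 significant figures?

10.24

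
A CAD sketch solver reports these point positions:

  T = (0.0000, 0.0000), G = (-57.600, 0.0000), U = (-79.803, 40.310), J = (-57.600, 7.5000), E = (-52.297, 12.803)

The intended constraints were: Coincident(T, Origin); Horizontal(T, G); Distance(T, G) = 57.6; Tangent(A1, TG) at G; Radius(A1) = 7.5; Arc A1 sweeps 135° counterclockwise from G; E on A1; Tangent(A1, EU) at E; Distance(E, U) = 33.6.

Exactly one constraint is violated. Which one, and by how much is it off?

Distance(E, U) = 33.6 — off by 5.30.

T = (0.00, 0.00) ✓; T.y = 0.00, G.y = 0.00 ✓; |TG| = 57.60 ✓; ∠(JG, GT) = 90.00° ✓; |JG| = 7.500 ✓; bearing(J→E) − bearing(J→G) = 135.0° ✓; |JE| = 7.500 ✓; ∠(JE, EU) = 90.00° ✓; |EU| = 38.90 ✗.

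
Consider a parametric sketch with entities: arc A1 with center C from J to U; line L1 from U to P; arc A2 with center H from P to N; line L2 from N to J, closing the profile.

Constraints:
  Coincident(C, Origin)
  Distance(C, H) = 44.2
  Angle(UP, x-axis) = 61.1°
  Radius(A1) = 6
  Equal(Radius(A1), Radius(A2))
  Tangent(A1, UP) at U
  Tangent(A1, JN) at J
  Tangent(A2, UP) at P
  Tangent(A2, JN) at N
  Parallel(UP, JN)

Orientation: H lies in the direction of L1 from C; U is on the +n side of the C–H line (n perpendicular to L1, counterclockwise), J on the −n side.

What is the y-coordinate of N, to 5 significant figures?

35.796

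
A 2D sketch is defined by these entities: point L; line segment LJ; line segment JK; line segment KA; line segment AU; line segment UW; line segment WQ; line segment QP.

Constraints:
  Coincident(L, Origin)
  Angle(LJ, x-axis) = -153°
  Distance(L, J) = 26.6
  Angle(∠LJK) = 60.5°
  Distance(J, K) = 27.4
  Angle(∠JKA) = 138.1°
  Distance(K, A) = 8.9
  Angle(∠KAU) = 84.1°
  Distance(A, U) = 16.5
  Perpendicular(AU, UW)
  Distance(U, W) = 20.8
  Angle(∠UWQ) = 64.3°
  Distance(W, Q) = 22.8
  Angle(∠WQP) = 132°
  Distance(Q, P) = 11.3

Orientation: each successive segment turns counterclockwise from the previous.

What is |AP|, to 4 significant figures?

7.216

L is at the origin; LJ runs at -153.0° with length 26.6, so J = (-23.70, -12.08). ∠LJK = 60.5° gives JK at -33.50° from the x-axis; with |JK| = 27.4, K = (-0.8523, -27.20). ∠JKA = 138.1° gives KA at 8.400° from the x-axis; with |KA| = 8.9, A = (7.952, -25.90). ∠KAU = 84.1° gives AU at 104.3° from the x-axis; with |AU| = 16.5, U = (3.877, -9.910). The perpendicularity gives UW at right angles to AU, so UW runs at -165.7°; with |UW| = 20.8, W = (-16.28, -15.05). ∠UWQ = 64.3° gives WQ at -50.00° from the x-axis; with |WQ| = 22.8, Q = (-1.623, -32.51). ∠WQP = 132.0° gives QP at -2.000° from the x-axis; with |QP| = 11.3, P = (9.670, -32.91). Then |AP| = |P − A| = 7.216.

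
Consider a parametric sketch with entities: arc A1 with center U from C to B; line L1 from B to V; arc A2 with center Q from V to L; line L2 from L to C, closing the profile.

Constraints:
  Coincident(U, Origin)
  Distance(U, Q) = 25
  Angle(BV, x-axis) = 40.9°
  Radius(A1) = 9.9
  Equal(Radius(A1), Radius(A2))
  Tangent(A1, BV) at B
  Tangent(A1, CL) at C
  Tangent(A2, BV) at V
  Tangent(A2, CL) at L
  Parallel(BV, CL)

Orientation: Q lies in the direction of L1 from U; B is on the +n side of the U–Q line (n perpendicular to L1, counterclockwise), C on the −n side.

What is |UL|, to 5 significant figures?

26.889

Tangency of A1 to both parallel lines with radius 9.9 puts B and C at U ± 9.9·n: B = (-6.4819, 7.4829), C = (6.4819, -7.4829). Equal radii place V and L the same way about Q: V = Q + 9.9·n = (12.414, 23.851), L = Q − 9.9·n = (25.378, 8.8856). Then |UL| = |L − U| = 26.889.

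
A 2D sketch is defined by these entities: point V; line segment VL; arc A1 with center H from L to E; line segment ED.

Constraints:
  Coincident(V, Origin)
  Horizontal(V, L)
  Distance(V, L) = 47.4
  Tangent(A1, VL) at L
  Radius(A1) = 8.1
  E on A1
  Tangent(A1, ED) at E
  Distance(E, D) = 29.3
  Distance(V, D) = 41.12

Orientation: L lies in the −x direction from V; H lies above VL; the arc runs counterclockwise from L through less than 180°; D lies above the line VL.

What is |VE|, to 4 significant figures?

40.38

Checks: |VL| = 47.40 ✓; |HE| = 8.100 ✓; ∠(HE, ED) = 90.00° ✓; |ED| = 29.30 ✓; |VD| = 41.12 ✓.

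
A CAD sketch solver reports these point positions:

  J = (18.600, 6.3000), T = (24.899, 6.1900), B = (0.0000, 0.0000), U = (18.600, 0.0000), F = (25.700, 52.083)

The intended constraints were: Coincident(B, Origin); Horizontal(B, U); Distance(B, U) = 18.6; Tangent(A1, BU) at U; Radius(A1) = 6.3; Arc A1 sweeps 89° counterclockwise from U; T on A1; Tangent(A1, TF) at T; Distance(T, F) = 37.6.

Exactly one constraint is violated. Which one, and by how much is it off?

Distance(T, F) = 37.6 — off by 8.30.

B = (0.00, 0.00) ✓; B.y = 0.00, U.y = 0.00 ✓; |BU| = 18.60 ✓; ∠(JU, UB) = 90.00° ✓; |JU| = 6.300 ✓; bearing(J→T) − bearing(J→U) = 89.00° ✓; |JT| = 6.300 ✓; ∠(JT, TF) = 90.00° ✓; |TF| = 45.90 ✗.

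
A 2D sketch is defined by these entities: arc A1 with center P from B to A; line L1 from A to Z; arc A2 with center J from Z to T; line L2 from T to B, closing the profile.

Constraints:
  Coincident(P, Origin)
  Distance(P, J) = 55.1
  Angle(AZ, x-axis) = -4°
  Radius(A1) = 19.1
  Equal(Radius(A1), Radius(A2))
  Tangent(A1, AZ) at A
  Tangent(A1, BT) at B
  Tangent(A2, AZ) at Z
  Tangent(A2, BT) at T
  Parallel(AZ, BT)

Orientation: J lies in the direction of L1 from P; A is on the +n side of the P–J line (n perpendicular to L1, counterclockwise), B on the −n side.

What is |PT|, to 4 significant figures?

58.32

The slot axis is L1's direction at -4.0°, so u = (cos -4.0°, sin -4.0°) = (0.9976, -0.06976) and n = (−sin -4.0°, cos -4.0°) = (0.06976, 0.9976). P is at the origin and J lies 55.1 along u from P, so J = 55.1·u = (54.97, -3.844). Tangency of A1 to both parallel lines with radius 19.1 puts A and B at P ± 19.1·n: A = (1.332, 19.05), B = (-1.332, -19.05). Equal radii place Z and T the same way about J: Z = J + 19.1·n = (56.30, 15.21), T = J − 19.1·n = (53.63, -22.90). Then |PT| = |T − P| = 58.32.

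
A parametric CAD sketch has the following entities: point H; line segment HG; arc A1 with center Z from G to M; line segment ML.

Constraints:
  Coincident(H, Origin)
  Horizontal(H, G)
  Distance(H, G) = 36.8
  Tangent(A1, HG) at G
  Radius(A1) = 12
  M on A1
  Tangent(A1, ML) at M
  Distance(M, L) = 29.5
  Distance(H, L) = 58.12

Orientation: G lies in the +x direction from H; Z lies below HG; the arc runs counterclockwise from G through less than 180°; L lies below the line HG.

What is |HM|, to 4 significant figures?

30.97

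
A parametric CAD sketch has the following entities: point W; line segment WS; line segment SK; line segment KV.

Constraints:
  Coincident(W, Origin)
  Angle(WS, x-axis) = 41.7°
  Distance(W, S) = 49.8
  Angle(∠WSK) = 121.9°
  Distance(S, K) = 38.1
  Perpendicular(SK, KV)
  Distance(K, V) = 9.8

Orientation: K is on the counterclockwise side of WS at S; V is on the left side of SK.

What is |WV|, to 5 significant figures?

72.141

∠WSK = 121.9°, so SK runs at 41.7° + (180° − 121.9°) = 99.800° from the x-axis; with |SK| = 38.1, K = S + 38.1·(cos 99.800°, sin 99.800°) = (30.698, 70.673). The perpendicularity gives KV at right angles to SK; with |KV| = 9.8 on the left of SK, V = K + 9.8·(-0.98541, -0.17021) = (21.041, 69.004). Then |WV| = |V − W| = 72.141.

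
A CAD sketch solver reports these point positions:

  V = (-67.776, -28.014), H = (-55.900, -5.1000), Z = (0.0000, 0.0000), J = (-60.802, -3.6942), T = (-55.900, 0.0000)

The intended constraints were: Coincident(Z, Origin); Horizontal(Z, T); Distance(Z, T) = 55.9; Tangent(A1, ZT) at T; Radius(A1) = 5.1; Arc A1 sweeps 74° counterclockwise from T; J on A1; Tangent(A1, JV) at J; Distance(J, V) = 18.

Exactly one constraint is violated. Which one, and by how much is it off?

Distance(J, V) = 18 — off by 7.30.

Z = (0.00, 0.00) ✓; Z.y = 0.00, T.y = 0.00 ✓; |ZT| = 55.90 ✓; ∠(HT, TZ) = 90.00° ✓; |HT| = 5.100 ✓; bearing(H→J) − bearing(H→T) = 74.00° ✓; |HJ| = 5.100 ✓; ∠(HJ, JV) = 90.00° ✓; |JV| = 25.30 ✗.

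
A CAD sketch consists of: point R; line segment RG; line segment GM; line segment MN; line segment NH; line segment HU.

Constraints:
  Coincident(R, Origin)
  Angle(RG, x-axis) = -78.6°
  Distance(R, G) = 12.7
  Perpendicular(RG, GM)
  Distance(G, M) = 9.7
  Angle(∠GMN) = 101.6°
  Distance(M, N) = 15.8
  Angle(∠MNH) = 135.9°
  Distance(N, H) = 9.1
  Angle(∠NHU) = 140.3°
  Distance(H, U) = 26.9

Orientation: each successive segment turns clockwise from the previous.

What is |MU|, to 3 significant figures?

41.6

R is at the origin; RG runs at -78.6° with length 12.7, so G = (2.51, -12.4). The perpendicularity gives GM at right angles to RG, so GM runs at -169°; with |GM| = 9.7, M = (-7.00, -14.4). ∠GMN = 101.6° gives MN at 113° from the x-axis; with |MN| = 15.8, N = (-13.2, 0.177). ∠MNH = 135.9° gives NH at 68.9° from the x-axis; with |NH| = 9.1, H = (-9.90, 8.67). ∠NHU = 140.3° gives HU at 29.2° from the x-axis; with |HU| = 26.9, U = (13.6, 21.8). Then |MU| = |U − M| = 41.6.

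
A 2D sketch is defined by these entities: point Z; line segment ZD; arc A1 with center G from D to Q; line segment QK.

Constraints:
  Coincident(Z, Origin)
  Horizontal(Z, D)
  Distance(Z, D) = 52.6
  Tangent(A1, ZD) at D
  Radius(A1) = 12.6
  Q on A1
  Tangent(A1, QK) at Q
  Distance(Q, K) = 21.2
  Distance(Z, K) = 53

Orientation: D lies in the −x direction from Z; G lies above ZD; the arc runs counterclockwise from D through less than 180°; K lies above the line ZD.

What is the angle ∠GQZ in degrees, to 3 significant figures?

161°

Z is at the origin; Z and D share the same y with |ZD| = 52.6 and D on the −x side, so D = (-52.6, 0.00). The tangent condition forces GD to be normal to ZD, so G = D + (0, 12.6) = (-52.6, 12.6). Since GQ ⟂ QK (tangency), |GK| = √(12.6² + 21.2²) = 24.7 regardless of where Q sits on A1. So K lies on both circle(Z, 53.0) and circle(G, 24.7); the above-ZD intersection is K = (-40.6, 34.1). Q is the foot of the tangent from K: Q = (-40.0, 12.9).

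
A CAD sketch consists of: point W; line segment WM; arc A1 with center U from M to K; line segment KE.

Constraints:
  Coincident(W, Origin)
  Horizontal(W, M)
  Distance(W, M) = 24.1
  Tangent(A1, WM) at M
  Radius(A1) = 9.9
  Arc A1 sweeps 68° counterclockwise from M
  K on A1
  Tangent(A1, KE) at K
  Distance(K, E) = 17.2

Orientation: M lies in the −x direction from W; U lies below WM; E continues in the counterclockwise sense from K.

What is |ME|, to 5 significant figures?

27.096

W is at the origin; W and M share the same y with |WM| = 24.1 and M on the −x side, so M = (-24.100, 0.0000). Tangency of A1 to WM means the radius UM is perpendicular to WM, so U = M + (0, -9.9) = (-24.100, -9.9000). On A1, M sits at bearing 90° from U; a 68° counterclockwise sweep puts K at bearing 158°, so K = U + 9.9·(cos 158°, sin 158°) = (-33.279, -6.1914). Since A1 is tangent to KE there, UK ⟂ KE, so KE runs along (−sin 158°, cos 158°); with |KE| = 17.2, E = (-39.722, -22.139). Then |ME| = |E − M| = 27.096.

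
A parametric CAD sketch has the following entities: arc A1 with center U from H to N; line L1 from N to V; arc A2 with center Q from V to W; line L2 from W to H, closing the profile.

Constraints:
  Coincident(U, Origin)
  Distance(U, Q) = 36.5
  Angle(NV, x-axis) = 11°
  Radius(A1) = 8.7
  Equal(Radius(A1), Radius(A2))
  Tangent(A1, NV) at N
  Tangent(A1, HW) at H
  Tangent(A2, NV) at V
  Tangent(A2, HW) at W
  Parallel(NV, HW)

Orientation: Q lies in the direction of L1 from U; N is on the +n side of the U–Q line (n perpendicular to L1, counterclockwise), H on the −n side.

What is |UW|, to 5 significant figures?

37.523

The slot axis is L1's direction at 11.0°, so u = (cos 11.0°, sin 11.0°) = (0.98163, 0.19081) and n = (−sin 11.0°, cos 11.0°) = (-0.19081, 0.98163). U is at the origin and Q lies 36.5 along u from U, so Q = 36.5·u = (35.829, 6.9645). Tangency of A1 to both parallel lines with radius 8.7 puts N and H at U ± 8.7·n: N = (-1.6600, 8.5402), H = (1.6600, -8.5402). Equal radii place V and W the same way about Q: V = Q + 8.7·n = (34.169, 15.505), W = Q − 8.7·n = (37.489, -1.5756). Then |UW| = |W − U| = 37.523.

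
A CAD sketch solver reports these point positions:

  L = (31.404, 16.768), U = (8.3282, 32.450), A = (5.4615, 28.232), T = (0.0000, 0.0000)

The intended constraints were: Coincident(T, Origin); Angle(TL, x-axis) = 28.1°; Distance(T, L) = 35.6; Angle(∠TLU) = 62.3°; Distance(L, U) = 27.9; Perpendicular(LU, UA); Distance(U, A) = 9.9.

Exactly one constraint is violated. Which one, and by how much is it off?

Distance(U, A) = 9.9 — off by 4.80.

T = (0.00, 0.00) ✓; TL at 28.10° ✓; |TL| = 35.60 ✓; ∠TLU = 62.30° ✓; |LU| = 27.90 ✓; ∠(LU, UA) = 90.00° ✓; |UA| = 5.100 ✗.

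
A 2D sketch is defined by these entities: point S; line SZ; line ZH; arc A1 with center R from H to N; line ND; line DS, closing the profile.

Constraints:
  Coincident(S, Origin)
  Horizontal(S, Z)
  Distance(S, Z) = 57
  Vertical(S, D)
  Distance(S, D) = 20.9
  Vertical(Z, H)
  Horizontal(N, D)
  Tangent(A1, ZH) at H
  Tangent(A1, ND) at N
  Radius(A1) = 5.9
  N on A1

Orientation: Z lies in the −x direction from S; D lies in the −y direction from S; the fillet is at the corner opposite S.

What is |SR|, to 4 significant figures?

53.26

S and D share the same x with |SD| = 20.9 and D on the −y side, so D = (0.000, -20.90). The virtual corner opposite S is at (-57.00, -20.90). A1 meets ZH tangentially, so RH is at right angles to ZH and tangency of A1 to ND means the radius RN is perpendicular to ND, with radius 5.9, so the center R sits 5.9 in from both sides at R = (-51.10, -15.00). Then |SR| = |R − S| = 53.26.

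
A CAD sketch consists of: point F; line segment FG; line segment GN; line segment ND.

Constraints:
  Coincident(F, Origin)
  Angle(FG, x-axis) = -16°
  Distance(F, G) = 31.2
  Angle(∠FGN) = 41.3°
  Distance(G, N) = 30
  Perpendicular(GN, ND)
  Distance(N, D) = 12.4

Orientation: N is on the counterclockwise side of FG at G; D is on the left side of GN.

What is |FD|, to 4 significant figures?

10.50

F is at the origin; FG runs at -16.0° with length 31.2, so G = 31.2·(cos -16.0°, sin -16.0°) = (29.99, -8.600). ∠FGN = 41.3°, so GN runs at -16.0° + (180° − 41.3°) = 122.7° from the x-axis; with |GN| = 30.0, N = G + 30.0·(cos 122.7°, sin 122.7°) = (13.78, 16.65). The perpendicularity gives ND at right angles to GN; with |ND| = 12.4 on the left of GN, D = N + 12.4·(-0.8415, -0.5402) = (3.349, 9.946). Then |FD| = |D − F| = 10.50.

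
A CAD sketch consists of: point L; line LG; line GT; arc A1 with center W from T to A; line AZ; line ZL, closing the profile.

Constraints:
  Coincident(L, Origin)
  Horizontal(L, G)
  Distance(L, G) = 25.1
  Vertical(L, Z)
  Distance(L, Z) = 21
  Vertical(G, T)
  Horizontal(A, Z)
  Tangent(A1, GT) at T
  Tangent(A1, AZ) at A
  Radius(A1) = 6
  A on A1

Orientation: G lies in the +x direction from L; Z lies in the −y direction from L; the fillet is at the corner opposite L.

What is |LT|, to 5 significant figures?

29.241

The virtual corner opposite L is at (25.100, -21.000). A1 meets GT tangentially, so WT is at right angles to GT and the tangent condition forces WA to be normal to AZ, with radius 6.0, so the center W sits 6.0 in from both sides at W = (19.100, -15.000). That places the tangent points at T = (25.100, -15.000) on GT and A = (19.100, -21.000) on AZ. Then |LT| = |T − L| = 29.241.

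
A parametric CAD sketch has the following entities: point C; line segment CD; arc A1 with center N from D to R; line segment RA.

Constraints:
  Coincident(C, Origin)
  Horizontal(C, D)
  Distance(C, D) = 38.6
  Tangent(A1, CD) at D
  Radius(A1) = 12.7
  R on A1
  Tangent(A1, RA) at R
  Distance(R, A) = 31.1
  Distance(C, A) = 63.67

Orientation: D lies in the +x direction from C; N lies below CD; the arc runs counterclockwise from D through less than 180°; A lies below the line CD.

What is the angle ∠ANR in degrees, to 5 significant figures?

67.787°

C is at the origin; C and D share the same y with |CD| = 38.6 and D on the +x side, so D = (38.600, 0.0000). A1 meets CD tangentially, so ND is at right angles to CD, so N = D + (0, -12.7) = (38.600, -12.700). Since NR ⟂ RA (tangency), |NA| = √(12.7² + 31.1²) = 33.593 regardless of where R sits on A1. So A lies on both circle(C, 63.67) and circle(N, 33.593); the below-CD intersection is A = (44.206, -45.822). R is the foot of the tangent from A: R = (27.809, -19.396).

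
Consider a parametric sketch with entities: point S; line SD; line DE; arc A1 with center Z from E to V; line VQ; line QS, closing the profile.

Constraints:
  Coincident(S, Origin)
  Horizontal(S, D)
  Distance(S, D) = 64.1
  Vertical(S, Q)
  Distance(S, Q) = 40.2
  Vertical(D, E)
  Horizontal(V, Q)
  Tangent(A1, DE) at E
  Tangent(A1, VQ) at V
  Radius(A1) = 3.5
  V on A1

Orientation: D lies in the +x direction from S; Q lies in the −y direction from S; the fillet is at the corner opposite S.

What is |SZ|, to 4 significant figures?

70.85

S is at the origin; SD is horizontal with |SD| = 64.1 and D on the +x side, so D = (64.10, 0.000). S and Q share the same x with |SQ| = 40.2 and Q on the −y side, so Q = (0.000, -40.20). The virtual corner opposite S is at (64.10, -40.20). Since A1 is tangent to DE there, ZE ⟂ DE and A1 meets VQ tangentially, so ZV is at right angles to VQ, with radius 3.5, so the center Z sits 3.5 in from both sides at Z = (60.60, -36.70). Then |SZ| = |Z − S| = 70.85.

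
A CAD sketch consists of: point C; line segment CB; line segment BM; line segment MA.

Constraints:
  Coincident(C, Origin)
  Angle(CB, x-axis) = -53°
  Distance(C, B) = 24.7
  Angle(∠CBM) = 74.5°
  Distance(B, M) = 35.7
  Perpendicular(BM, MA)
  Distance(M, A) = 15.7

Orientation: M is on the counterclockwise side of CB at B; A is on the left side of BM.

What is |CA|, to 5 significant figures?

30.206

C is at the origin; CB runs at -53.0° with length 24.7, so B = 24.7·(cos -53.0°, sin -53.0°) = (14.865, -19.726). ∠CBM = 74.5°, so BM runs at -53.0° + (180° − 74.5°) = 52.500° from the x-axis; with |BM| = 35.7, M = B + 35.7·(cos 52.500°, sin 52.500°) = (36.598, 8.5964). BM is perpendicular to MA; with |MA| = 15.7 on the left of BM, A = M + 15.7·(-0.79335, 0.60876) = (24.142, 18.154). Then |CA| = |A − C| = 30.206.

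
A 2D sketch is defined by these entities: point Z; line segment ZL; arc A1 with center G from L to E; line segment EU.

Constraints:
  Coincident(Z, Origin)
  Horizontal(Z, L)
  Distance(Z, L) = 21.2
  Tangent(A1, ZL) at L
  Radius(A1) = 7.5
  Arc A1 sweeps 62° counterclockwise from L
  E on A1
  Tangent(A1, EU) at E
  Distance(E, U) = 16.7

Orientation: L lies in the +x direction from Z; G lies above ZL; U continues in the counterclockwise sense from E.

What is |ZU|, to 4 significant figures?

40.28

On A1, L sits at bearing -90° from G; a 62° counterclockwise sweep puts E at bearing -28°, so E = G + 7.5·(cos -28°, sin -28°) = (27.82, 3.979). The tangent condition forces GE to be normal to EU, so EU runs along (−sin -28°, cos -28°); with |EU| = 16.7, U = (35.66, 18.72). Then |ZU| = |U − Z| = 40.28.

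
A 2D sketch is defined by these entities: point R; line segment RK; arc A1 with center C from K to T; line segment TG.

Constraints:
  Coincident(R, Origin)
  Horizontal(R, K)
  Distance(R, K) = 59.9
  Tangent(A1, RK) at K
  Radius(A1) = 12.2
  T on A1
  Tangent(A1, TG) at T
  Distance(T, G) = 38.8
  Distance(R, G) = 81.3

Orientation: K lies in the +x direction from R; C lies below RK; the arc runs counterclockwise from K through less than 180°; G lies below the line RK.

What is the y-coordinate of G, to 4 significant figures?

-52.83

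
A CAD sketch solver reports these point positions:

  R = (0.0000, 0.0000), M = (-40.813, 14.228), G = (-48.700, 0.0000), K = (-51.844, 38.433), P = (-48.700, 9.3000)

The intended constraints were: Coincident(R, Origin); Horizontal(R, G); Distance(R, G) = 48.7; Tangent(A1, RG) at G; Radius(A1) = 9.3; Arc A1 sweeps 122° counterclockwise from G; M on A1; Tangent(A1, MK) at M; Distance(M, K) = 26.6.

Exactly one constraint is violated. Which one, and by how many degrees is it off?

Tangent(A1, MK) at M — off by 7.50°.

R = (0.00, 0.00) ✓; R.y = 0.00, G.y = 0.00 ✓; |RG| = 48.70 ✓; ∠(PG, GR) = 90.00° ✓; |PG| = 9.300 ✓; bearing(P→M) − bearing(P→G) = 122.0° ✓; |PM| = 9.300 ✓; ∠(PM, MK) = 97.50° ✗; |MK| = 26.60 ✓.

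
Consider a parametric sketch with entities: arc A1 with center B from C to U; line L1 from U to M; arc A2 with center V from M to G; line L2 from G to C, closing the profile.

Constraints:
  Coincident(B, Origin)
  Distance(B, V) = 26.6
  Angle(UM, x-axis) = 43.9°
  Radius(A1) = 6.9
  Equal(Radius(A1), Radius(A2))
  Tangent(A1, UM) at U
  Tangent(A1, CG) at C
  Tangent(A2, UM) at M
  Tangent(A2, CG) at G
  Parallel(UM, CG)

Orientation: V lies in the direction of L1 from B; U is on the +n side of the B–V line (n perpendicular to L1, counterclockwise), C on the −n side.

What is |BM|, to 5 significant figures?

27.480

The slot axis is L1's direction at 43.9°, so u = (cos 43.9°, sin 43.9°) = (0.72055, 0.69340) and n = (−sin 43.9°, cos 43.9°) = (-0.69340, 0.72055). B is at the origin and V lies 26.6 along u from B, so V = 26.6·u = (19.167, 18.444). Tangency of A1 to both parallel lines with radius 6.9 puts U and C at B ± 6.9·n: U = (-4.7845, 4.9718), C = (4.7845, -4.9718). Equal radii place M and G the same way about V: M = V + 6.9·n = (14.382, 23.416), G = V − 6.9·n = (23.951, 13.473). Then |BM| = |M − B| = 27.480.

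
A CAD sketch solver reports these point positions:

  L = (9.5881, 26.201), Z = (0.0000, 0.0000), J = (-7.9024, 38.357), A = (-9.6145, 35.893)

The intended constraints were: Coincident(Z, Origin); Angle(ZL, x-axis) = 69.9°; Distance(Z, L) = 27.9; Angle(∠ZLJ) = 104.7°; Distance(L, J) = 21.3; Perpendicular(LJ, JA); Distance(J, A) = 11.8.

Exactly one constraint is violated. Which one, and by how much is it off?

Distance(J, A) = 11.8 — off by 8.80.

Z = (0.00, 0.00) ✓; ZL at 69.90° ✓; |ZL| = 27.90 ✓; ∠ZLJ = 104.7° ✓; |LJ| = 21.30 ✓; ∠(LJ, JA) = 90.01° ✓; |JA| = 3.000 ✗.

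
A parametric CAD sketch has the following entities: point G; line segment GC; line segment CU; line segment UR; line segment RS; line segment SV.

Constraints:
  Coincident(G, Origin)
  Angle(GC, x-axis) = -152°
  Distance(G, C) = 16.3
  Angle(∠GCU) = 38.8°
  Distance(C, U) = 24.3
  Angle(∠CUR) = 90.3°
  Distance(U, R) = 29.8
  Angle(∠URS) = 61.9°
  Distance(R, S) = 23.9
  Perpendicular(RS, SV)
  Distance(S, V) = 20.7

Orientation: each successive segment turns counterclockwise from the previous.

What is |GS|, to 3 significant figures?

12.6

G is at the origin; GC runs at -152.0° with length 16.3, so C = (-14.4, -7.65). ∠GCU = 38.8° gives CU at -10.8° from the x-axis; with |CU| = 24.3, U = (9.48, -12.2). ∠CUR = 90.3° gives UR at 78.9° from the x-axis; with |UR| = 29.8, R = (15.2, 17.0). ∠URS = 61.9° gives RS at -163° from the x-axis; with |RS| = 23.9, S = (-7.64, 10.0). Then |GS| = |S − G| = 12.6.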